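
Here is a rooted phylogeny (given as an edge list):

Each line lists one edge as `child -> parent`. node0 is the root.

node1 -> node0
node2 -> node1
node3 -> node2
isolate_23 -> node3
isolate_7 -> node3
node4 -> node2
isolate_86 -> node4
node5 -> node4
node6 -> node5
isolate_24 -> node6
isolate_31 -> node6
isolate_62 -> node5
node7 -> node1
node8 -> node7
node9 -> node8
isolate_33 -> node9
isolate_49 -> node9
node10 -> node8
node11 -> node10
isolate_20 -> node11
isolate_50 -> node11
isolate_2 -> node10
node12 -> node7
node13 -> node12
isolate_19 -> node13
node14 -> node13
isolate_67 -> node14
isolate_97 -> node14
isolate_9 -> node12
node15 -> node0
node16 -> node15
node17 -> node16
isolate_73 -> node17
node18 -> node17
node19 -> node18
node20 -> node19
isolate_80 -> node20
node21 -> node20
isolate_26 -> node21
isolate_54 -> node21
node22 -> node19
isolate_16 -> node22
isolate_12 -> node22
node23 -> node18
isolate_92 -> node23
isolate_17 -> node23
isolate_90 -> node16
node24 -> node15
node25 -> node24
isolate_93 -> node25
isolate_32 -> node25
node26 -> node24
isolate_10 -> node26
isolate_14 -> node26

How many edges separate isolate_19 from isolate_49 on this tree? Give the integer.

The MRCA of isolate_19 and isolate_49 is the node subtending (((isolate_33,isolate_49),((isolate_20,isolate_50),isolate_2)),((isolate_19,(isolate_67,isolate_97)),isolate_9)).
From isolate_19 up to that node: 3 branches. From isolate_49 up to the same node: 3 branches. Total: 3 + 3 = 6.

6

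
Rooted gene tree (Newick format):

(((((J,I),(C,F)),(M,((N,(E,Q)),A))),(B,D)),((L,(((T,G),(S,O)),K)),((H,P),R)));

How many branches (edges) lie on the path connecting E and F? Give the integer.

The MRCA of E and F is the node subtending (((J,I),(C,F)),(M,((N,(E,Q)),A))).
From E up to that node: 5 branches. From F up to the same node: 3 branches. Total: 5 + 3 = 8.

8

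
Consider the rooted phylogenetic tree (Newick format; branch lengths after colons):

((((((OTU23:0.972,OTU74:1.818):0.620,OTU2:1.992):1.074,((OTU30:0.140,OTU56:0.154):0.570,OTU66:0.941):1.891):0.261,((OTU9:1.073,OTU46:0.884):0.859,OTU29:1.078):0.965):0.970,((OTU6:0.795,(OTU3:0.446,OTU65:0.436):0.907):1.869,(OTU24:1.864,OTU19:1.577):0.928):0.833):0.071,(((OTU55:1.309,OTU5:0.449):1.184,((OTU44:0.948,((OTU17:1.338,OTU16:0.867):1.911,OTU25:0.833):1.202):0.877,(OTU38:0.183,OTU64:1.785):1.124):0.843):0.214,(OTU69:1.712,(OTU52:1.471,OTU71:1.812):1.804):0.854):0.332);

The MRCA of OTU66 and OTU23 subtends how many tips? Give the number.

6

The MRCA of OTU66 and OTU23 is the node subtending (((OTU23,OTU74),OTU2),((OTU30,OTU56),OTU66)).
That clade contains 6 terminal taxa: OTU2, OTU23, OTU30, OTU56, OTU66, OTU74.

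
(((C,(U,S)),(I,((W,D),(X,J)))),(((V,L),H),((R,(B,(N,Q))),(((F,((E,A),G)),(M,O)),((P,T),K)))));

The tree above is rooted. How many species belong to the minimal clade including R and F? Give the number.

The MRCA of R and F is the node subtending ((R,(B,(N,Q))),(((F,((E,A),G)),(M,O)),((P,T),K))).
That clade contains 13 terminal taxa: A, B, E, F, G, K, M, N, O, P, Q, R, T.

13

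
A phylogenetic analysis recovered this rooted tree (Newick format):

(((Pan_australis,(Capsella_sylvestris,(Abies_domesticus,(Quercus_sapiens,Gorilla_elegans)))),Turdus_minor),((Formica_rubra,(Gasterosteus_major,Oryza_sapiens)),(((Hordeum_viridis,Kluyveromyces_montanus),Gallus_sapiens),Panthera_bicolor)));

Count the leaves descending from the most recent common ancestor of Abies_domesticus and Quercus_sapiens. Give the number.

The MRCA of Abies_domesticus and Quercus_sapiens is the node subtending (Abies_domesticus,(Quercus_sapiens,Gorilla_elegans)).
That clade contains 3 terminal taxa: Abies_domesticus, Gorilla_elegans, Quercus_sapiens.

3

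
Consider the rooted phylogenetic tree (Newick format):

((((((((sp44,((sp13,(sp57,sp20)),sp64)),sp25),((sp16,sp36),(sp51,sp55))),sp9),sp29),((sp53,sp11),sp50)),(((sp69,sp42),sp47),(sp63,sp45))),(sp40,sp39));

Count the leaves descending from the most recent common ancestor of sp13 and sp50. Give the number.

15

The MRCA of sp13 and sp50 is the node subtending ((((((sp44,((sp13,(sp57,sp20)),sp64)),sp25),((sp16,sp36),(sp51,sp55))),sp9),sp29),((sp53,sp11),sp50)).
That clade contains 15 terminal taxa: sp11, sp13, sp16, sp20, sp25, sp29, sp36, sp44, sp50, sp51, sp53, sp55, sp57, sp64, sp9.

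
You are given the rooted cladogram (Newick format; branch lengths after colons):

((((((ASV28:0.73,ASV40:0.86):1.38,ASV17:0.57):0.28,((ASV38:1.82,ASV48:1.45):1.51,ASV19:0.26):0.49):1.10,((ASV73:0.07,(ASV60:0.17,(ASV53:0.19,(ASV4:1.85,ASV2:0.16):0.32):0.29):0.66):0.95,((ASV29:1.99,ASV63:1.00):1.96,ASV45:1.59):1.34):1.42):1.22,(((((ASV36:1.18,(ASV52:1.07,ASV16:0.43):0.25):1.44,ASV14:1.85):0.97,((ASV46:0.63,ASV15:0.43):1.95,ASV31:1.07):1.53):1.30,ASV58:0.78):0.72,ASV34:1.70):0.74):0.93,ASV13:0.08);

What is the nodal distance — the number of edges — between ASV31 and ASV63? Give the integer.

10

The MRCA of ASV31 and ASV63 is the node subtending (((((ASV28,ASV40),ASV17),((ASV38,ASV48),ASV19)),((ASV73,(ASV60,(ASV53,(ASV4,ASV2)))),((ASV29,ASV63),ASV45))),(((((ASV36,(ASV52,ASV16)),ASV14),((ASV46,ASV15),ASV31)),ASV58),ASV34)).
From ASV31 up to that node: 5 branches. From ASV63 up to the same node: 5 branches. Total: 5 + 5 = 10.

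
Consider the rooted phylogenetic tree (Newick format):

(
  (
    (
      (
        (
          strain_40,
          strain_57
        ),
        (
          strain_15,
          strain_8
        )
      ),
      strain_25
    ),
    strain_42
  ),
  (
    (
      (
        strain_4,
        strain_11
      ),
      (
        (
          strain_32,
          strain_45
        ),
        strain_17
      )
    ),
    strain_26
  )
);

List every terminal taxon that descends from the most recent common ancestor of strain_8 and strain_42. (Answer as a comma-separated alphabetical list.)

strain_15, strain_25, strain_40, strain_42, strain_57, strain_8

Tracing strain_8: it sits inside (strain_15,strain_8).
Tracing strain_42: it sits inside ((((strain_40,strain_57),(strain_15,strain_8)),strain_25),strain_42).
The smallest clade enclosing both is ((((strain_40,strain_57),(strain_15,strain_8)),strain_25),strain_42); the answer is its 6 terminal taxa in alphabetical order.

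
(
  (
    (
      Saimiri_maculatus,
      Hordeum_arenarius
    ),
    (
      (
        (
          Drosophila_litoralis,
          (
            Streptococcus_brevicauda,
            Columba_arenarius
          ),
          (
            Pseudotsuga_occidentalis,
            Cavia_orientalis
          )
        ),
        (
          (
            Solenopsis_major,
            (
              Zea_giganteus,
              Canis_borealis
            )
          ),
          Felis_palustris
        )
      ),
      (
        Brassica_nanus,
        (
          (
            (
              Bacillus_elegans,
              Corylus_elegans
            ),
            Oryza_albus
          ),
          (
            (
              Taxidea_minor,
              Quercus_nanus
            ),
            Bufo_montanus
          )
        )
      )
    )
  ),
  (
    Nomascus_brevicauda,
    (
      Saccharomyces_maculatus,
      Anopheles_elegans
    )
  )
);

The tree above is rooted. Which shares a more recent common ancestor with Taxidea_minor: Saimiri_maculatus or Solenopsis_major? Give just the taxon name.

Solenopsis_major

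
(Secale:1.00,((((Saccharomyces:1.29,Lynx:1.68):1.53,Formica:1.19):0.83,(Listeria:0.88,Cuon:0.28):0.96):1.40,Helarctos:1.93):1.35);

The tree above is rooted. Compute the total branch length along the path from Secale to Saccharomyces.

The path runs Secale → … → MRCA → … → Saccharomyces; the MRCA is the root of the tree.
Branch lengths along that path: 1.00 + 1.35 + 1.40 + 0.83 + 1.53 + 1.29 = 7.40.

7.40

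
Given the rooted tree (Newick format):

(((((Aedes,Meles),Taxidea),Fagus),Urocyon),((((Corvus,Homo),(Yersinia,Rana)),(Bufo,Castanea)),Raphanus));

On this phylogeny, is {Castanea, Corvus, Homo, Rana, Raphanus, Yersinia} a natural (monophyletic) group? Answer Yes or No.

No

The MRCA of the listed taxa subtends ((((Corvus,Homo),(Yersinia,Rana)),(Bufo,Castanea)),Raphanus).
That clade also contains Bufo, which is not in the proposed group, so the group is not monophyletic.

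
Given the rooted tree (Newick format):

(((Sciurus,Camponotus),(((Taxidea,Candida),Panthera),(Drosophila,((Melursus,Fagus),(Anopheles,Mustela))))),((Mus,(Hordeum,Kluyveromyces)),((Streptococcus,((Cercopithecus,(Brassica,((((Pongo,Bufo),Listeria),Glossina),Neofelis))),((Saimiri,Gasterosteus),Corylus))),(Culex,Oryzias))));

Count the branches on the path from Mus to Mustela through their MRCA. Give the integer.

The MRCA of Mus and Mustela is the root of the tree.
From Mus up to that node: 3 branches. From Mustela up to the same node: 6 branches. Total: 3 + 6 = 9.

9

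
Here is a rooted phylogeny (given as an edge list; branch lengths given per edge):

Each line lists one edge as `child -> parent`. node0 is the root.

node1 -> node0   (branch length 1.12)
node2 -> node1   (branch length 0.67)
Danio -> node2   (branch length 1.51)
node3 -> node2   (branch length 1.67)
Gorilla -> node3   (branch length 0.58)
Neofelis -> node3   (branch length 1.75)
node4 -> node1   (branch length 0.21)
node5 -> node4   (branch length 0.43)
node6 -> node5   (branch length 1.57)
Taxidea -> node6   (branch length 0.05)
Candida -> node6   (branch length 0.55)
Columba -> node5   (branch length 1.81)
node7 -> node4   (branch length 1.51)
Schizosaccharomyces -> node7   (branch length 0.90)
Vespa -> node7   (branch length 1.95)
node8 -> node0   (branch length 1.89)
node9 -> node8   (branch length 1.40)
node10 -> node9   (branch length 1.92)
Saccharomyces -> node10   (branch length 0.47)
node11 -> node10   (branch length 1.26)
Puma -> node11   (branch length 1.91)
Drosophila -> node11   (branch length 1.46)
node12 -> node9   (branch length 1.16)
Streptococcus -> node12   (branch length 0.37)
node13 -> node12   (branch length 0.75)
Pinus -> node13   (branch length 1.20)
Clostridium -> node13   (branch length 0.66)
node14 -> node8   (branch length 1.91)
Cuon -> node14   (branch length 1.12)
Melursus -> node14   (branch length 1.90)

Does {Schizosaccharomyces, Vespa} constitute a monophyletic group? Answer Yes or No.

The most recent common ancestor of these taxa subtends (Schizosaccharomyces,Vespa).
That clade has exactly 2 tips — every listed taxon and nothing else — so the group is monophyletic.

Yes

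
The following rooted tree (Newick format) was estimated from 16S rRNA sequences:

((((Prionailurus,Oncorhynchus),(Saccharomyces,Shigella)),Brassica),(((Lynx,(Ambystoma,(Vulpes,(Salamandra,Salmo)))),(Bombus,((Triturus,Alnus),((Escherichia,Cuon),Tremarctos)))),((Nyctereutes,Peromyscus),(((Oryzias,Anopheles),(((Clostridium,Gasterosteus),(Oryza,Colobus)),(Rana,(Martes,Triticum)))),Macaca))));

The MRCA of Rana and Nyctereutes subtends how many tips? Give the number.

12

The MRCA of Rana and Nyctereutes is the node subtending ((Nyctereutes,Peromyscus),(((Oryzias,Anopheles),(((Clostridium,Gasterosteus),(Oryza,Colobus)),(Rana,(Martes,Triticum)))),Macaca)).
That clade contains 12 terminal taxa: Anopheles, Clostridium, Colobus, Gasterosteus, Macaca, Martes, Nyctereutes, Oryza, Oryzias, Peromyscus, Rana, Triticum.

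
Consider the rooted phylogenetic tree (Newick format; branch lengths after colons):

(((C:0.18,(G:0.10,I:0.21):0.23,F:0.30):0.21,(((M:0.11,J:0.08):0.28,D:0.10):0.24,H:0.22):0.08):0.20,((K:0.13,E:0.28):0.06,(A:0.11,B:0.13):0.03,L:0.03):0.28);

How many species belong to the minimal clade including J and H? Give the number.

The MRCA of J and H is the node subtending (((M,J),D),H).
That clade contains 4 terminal taxa: D, H, J, M.

4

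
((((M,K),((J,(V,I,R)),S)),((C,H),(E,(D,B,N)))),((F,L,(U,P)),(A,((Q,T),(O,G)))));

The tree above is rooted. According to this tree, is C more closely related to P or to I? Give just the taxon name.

I

The MRCA of C and I subtends (((M,K),((J,(V,I,R)),S)),((C,H),(E,(D,B,N)))) (13 taxa).
The MRCA of C and P is the root, subtending the entire tree (22 taxa).
The first is nested inside the second, so C shares a more recent common ancestor with I.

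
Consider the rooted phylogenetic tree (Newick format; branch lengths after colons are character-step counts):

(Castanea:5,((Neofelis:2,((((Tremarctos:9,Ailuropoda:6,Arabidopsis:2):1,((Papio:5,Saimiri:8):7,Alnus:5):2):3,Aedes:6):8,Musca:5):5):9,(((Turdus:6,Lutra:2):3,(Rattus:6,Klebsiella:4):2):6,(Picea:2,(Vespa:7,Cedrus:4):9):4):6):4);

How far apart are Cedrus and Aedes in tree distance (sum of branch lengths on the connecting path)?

The path runs Cedrus → … → MRCA → … → Aedes; the MRCA is the node subtending ((Neofelis,((((Tremarctos,Ailuropoda,Arabidopsis),((Papio,Saimiri),Alnus)),Aedes),Musca)),(((Turdus,Lutra),(Rattus,Klebsiella)),(Picea,(Vespa,Cedrus)))).
Branch lengths along that path: 4 + 9 + 4 + 6 + 9 + 5 + 8 + 6 = 51.

51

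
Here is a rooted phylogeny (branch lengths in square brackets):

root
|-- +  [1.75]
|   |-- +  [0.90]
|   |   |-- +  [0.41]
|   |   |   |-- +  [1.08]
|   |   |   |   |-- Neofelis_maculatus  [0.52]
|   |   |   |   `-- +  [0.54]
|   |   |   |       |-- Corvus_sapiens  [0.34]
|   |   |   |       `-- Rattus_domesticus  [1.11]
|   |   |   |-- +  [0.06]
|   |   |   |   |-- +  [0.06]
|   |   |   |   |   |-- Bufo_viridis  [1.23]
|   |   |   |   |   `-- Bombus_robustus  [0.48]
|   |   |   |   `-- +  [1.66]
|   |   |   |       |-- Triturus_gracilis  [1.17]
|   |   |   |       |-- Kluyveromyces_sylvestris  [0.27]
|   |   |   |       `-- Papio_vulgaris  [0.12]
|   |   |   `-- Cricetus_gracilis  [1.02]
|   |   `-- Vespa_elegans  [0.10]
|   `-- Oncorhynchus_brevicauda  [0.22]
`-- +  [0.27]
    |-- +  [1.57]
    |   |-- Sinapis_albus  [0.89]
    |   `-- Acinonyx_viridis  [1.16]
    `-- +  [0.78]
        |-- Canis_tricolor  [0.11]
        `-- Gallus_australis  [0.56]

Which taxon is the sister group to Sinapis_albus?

Sinapis_albus attaches to the tree at the node subtending (Sinapis_albus,Acinonyx_viridis).
The other lineage descending from that same node — the sister group — is the single tip Acinonyx_viridis.

Acinonyx_viridis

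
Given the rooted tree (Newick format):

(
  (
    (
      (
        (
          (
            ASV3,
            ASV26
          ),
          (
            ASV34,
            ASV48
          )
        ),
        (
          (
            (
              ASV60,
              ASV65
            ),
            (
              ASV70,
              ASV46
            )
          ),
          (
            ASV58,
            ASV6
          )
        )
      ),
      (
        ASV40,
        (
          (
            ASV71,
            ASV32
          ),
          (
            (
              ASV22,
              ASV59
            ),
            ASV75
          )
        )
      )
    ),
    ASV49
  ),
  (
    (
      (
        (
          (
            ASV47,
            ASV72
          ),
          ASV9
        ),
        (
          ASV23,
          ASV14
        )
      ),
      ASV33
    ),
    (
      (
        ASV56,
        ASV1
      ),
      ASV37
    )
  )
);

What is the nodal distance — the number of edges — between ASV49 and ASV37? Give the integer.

5

The MRCA of ASV49 and ASV37 is the root of the tree.
From ASV49 up to that node: 2 branches. From ASV37 up to the same node: 3 branches. Total: 2 + 3 = 5.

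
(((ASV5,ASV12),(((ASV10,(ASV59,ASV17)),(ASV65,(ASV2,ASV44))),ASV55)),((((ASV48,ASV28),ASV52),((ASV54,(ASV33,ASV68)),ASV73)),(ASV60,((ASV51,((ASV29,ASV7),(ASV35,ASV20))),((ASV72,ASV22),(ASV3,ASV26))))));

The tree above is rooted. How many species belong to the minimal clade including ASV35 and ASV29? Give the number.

4

The MRCA of ASV35 and ASV29 is the node subtending ((ASV29,ASV7),(ASV35,ASV20)).
That clade contains 4 terminal taxa: ASV20, ASV29, ASV35, ASV7.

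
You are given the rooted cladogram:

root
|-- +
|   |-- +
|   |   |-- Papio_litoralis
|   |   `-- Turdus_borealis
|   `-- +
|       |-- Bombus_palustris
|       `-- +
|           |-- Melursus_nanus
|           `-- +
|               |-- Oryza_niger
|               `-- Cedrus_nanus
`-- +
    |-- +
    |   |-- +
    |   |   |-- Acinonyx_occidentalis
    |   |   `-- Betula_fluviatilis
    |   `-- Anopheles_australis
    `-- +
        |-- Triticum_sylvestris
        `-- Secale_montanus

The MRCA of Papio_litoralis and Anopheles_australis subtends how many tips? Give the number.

11

The MRCA of Papio_litoralis and Anopheles_australis is the root, so the clade is the entire tree.
That clade contains 11 terminal taxa: Acinonyx_occidentalis, Anopheles_australis, Betula_fluviatilis, Bombus_palustris, Cedrus_nanus, Melursus_nanus, Oryza_niger, Papio_litoralis, Secale_montanus, Triticum_sylvestris, Turdus_borealis.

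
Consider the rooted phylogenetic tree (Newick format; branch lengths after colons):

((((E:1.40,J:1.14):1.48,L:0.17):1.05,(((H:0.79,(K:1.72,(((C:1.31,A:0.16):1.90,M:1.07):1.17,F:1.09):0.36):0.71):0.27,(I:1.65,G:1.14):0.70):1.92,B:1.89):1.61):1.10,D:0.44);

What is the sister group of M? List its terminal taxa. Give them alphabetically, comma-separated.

M attaches to the tree at the node subtending ((C,A),M).
The other lineage descending from that same node — the sister group — is (C,A); its 2 tips in alphabetical order are the answer.

A, C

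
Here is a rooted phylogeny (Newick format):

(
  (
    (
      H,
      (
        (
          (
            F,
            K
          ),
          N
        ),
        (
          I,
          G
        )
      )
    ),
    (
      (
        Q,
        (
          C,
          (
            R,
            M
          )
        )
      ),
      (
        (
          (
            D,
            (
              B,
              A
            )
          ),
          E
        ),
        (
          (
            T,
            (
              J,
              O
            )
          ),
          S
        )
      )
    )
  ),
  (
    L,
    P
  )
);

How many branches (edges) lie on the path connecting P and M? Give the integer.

The MRCA of P and M is the root of the tree.
From P up to that node: 2 branches. From M up to the same node: 6 branches. Total: 2 + 6 = 8.

8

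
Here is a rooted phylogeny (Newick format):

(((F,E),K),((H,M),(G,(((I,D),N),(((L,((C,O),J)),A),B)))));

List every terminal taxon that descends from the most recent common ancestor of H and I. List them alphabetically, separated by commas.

A, B, C, D, G, H, I, J, L, M, N, O

Tracing H: it sits inside (H,M).
Tracing I: it sits inside (I,D).
The smallest clade enclosing both is ((H,M),(G,(((I,D),N),(((L,((C,O),J)),A),B)))); the answer is its 12 terminal taxa in alphabetical order.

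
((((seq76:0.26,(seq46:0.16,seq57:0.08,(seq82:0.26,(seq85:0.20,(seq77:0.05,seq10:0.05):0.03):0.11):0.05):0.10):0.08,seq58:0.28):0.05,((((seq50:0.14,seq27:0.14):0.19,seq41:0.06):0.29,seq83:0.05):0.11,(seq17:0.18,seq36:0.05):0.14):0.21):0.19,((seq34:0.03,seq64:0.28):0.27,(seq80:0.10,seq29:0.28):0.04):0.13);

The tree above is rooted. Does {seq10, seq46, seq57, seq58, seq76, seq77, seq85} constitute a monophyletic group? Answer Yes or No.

The MRCA of the listed taxa subtends ((seq76,(seq46,seq57,(seq82,(seq85,(seq77,seq10))))),seq58).
That clade also contains seq82, which is not in the proposed group, so the group is not monophyletic.

No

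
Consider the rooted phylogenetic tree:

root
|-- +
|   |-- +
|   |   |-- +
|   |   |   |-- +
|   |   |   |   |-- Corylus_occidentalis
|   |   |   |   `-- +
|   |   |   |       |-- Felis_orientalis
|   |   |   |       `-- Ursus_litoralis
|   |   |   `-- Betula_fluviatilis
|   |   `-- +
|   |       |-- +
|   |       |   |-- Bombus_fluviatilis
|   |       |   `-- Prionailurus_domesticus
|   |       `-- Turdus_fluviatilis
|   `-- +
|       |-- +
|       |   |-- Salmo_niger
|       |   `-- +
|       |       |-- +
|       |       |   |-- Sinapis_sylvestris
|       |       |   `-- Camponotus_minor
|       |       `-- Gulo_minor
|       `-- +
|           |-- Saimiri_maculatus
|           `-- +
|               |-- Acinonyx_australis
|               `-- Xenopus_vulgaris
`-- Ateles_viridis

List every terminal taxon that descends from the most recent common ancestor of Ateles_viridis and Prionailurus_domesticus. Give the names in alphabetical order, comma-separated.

Tracing Ateles_viridis: it attaches directly to the root.
Tracing Prionailurus_domesticus: it sits inside (Bombus_fluviatilis,Prionailurus_domesticus).
The smallest clade enclosing both is the whole tree (their MRCA is the root), so the answer is all 15 tips in alphabetical order.

Acinonyx_australis, Ateles_viridis, Betula_fluviatilis, Bombus_fluviatilis, Camponotus_minor, Corylus_occidentalis, Felis_orientalis, Gulo_minor, Prionailurus_domesticus, Saimiri_maculatus, Salmo_niger, Sinapis_sylvestris, Turdus_fluviatilis, Ursus_litoralis, Xenopus_vulgaris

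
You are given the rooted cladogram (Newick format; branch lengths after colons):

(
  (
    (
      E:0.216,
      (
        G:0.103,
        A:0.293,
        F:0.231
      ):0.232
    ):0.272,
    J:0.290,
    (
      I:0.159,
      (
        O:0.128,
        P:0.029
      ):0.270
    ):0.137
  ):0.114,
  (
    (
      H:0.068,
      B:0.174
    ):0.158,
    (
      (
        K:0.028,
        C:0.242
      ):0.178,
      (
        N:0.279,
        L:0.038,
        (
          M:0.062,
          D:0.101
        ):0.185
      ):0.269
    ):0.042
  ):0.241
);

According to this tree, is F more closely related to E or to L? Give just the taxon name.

The MRCA of F and E subtends (E,(G,A,F)) (4 taxa).
The MRCA of F and L is the root, subtending the entire tree (16 taxa).
The first is nested inside the second, so F shares a more recent common ancestor with E.

E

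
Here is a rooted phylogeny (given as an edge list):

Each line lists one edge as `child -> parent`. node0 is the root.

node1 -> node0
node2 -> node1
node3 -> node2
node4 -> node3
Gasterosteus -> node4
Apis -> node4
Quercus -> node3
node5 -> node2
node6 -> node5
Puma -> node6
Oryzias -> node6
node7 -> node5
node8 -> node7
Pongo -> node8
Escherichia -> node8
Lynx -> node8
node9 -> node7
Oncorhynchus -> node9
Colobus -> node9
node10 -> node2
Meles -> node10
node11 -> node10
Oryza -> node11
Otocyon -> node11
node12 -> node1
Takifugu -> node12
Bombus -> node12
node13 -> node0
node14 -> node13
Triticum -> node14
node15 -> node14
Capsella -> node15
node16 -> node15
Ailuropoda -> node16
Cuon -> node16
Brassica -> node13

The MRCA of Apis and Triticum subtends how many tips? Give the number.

The MRCA of Apis and Triticum is the root, so the clade is the entire tree.
That clade contains 20 terminal taxa: Ailuropoda, Apis, Bombus, Brassica, Capsella, Colobus, Cuon, Escherichia, Gasterosteus, Lynx, Meles, Oncorhynchus, Oryza, Oryzias, Otocyon, Pongo, Puma, Quercus, Takifugu, Triticum.

20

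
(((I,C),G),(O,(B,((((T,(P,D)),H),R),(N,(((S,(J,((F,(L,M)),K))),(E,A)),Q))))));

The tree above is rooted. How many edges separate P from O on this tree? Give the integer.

The MRCA of P and O is the node subtending (O,(B,((((T,(P,D)),H),R),(N,(((S,(J,((F,(L,M)),K))),(E,A)),Q))))).
From P up to that node: 7 branches. From O up to the same node: 1 branch. Total: 7 + 1 = 8.

8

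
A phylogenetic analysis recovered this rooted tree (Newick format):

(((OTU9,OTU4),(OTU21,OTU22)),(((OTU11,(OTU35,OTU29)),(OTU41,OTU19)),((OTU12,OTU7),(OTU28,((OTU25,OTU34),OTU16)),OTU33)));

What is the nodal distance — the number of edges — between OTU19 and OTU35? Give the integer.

5

The MRCA of OTU19 and OTU35 is the node subtending ((OTU11,(OTU35,OTU29)),(OTU41,OTU19)).
From OTU19 up to that node: 2 branches. From OTU35 up to the same node: 3 branches. Total: 2 + 3 = 5.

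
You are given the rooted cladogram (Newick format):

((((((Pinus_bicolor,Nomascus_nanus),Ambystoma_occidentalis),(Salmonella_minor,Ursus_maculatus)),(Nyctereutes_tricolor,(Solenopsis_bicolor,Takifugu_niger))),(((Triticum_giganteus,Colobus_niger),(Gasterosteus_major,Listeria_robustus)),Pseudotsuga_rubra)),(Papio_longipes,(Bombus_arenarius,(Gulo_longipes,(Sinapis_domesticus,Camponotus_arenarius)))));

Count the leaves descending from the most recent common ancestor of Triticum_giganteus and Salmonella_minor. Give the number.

The MRCA of Triticum_giganteus and Salmonella_minor is the node subtending (((((Pinus_bicolor,Nomascus_nanus),Ambystoma_occidentalis),(Salmonella_minor,Ursus_maculatus)),(Nyctereutes_tricolor,(Solenopsis_bicolor,Takifugu_niger))),(((Triticum_giganteus,Colobus_niger),(Gasterosteus_major,Listeria_robustus)),Pseudotsuga_rubra)).
That clade contains 13 terminal taxa: Ambystoma_occidentalis, Colobus_niger, Gasterosteus_major, Listeria_robustus, Nomascus_nanus, Nyctereutes_tricolor, Pinus_bicolor, Pseudotsuga_rubra, Salmonella_minor, Solenopsis_bicolor, Takifugu_niger, Triticum_giganteus, Ursus_maculatus.

13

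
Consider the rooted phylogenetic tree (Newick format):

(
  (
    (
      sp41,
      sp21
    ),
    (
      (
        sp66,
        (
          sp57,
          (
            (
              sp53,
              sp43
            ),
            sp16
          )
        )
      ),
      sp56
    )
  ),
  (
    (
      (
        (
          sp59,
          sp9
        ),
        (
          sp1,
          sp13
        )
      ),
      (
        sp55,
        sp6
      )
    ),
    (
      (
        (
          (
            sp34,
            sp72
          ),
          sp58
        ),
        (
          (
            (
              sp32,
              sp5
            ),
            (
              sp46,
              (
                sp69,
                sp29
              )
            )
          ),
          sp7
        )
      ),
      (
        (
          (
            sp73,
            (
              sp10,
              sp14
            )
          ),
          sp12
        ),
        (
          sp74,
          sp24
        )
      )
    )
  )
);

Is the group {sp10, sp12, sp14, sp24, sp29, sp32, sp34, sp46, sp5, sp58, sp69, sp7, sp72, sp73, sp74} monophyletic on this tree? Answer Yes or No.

Yes

The most recent common ancestor of these taxa subtends ((((sp34,sp72),sp58),(((sp32,sp5),(sp46,(sp69,sp29))),sp7)),(((sp73,(sp10,sp14)),sp12),(sp74,sp24))).
That clade has exactly 15 tips — every listed taxon and nothing else — so the group is monophyletic.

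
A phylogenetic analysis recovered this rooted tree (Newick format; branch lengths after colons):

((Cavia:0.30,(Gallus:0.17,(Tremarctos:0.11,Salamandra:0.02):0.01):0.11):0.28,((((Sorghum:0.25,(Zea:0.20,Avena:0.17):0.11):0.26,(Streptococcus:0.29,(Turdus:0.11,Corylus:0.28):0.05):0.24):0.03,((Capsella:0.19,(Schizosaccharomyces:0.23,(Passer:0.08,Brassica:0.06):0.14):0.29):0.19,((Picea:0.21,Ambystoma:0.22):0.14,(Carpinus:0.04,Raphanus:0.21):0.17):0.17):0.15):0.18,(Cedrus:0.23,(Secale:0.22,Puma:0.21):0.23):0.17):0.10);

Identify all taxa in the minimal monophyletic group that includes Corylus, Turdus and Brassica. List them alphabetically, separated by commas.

Tracing Corylus: it sits inside (Turdus,Corylus).
Tracing Turdus: it sits inside (Turdus,Corylus).
Tracing Brassica: it sits inside (Passer,Brassica).
The smallest clade enclosing all 3 is (((Sorghum,(Zea,Avena)),(Streptococcus,(Turdus,Corylus))),((Capsella,(Schizosaccharomyces,(Passer,Brassica))),((Picea,Ambystoma),(Carpinus,Raphanus)))); the answer is its 14 terminal taxa in alphabetical order.

Ambystoma, Avena, Brassica, Capsella, Carpinus, Corylus, Passer, Picea, Raphanus, Schizosaccharomyces, Sorghum, Streptococcus, Turdus, Zea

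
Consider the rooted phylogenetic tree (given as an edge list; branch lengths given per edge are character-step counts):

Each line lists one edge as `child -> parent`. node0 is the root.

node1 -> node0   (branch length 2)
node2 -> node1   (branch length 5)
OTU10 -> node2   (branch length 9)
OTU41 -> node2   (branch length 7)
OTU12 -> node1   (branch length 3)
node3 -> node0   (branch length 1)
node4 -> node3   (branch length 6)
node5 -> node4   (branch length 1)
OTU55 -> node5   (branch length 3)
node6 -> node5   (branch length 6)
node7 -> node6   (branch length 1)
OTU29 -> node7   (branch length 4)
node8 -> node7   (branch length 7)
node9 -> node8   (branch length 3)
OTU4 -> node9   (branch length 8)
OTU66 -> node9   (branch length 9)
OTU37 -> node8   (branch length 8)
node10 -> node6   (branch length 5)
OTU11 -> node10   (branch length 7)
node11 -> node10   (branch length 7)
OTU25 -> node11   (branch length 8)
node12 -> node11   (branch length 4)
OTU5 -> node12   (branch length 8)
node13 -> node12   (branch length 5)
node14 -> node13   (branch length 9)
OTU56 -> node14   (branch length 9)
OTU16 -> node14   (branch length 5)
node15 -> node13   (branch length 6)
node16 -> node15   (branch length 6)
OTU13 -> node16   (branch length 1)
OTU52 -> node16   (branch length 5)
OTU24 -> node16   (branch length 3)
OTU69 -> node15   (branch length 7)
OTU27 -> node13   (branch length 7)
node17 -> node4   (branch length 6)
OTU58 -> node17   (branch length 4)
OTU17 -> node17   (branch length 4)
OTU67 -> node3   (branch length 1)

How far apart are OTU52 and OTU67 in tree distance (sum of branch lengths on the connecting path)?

The path runs OTU52 → … → MRCA → … → OTU67; the MRCA is the node subtending (((OTU55,((OTU29,((OTU4,OTU66),OTU37)),(OTU11,(OTU25,(OTU5,((OTU56,OTU16),((OTU13,OTU52,OTU24),OTU69),OTU27)))))),(OTU58,OTU17)),OTU67).
Branch lengths along that path: 5 + 6 + 6 + 5 + 4 + 7 + 5 + 6 + 1 + 6 + 1 = 52.

52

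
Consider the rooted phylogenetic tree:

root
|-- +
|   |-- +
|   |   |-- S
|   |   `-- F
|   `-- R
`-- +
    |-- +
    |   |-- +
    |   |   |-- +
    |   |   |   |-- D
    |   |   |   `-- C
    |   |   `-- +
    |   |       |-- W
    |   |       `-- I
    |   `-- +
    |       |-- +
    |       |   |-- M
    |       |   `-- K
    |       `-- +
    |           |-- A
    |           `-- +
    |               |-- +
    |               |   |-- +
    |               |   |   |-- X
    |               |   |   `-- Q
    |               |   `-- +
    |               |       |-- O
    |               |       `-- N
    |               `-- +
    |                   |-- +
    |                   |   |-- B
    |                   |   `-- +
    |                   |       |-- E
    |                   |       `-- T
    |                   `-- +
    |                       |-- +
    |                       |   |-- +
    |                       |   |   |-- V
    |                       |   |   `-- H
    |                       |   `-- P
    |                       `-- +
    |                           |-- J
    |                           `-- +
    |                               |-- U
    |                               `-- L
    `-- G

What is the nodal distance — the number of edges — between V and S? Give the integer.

13

The MRCA of V and S is the root of the tree.
From V up to that node: 10 branches. From S up to the same node: 3 branches. Total: 10 + 3 = 13.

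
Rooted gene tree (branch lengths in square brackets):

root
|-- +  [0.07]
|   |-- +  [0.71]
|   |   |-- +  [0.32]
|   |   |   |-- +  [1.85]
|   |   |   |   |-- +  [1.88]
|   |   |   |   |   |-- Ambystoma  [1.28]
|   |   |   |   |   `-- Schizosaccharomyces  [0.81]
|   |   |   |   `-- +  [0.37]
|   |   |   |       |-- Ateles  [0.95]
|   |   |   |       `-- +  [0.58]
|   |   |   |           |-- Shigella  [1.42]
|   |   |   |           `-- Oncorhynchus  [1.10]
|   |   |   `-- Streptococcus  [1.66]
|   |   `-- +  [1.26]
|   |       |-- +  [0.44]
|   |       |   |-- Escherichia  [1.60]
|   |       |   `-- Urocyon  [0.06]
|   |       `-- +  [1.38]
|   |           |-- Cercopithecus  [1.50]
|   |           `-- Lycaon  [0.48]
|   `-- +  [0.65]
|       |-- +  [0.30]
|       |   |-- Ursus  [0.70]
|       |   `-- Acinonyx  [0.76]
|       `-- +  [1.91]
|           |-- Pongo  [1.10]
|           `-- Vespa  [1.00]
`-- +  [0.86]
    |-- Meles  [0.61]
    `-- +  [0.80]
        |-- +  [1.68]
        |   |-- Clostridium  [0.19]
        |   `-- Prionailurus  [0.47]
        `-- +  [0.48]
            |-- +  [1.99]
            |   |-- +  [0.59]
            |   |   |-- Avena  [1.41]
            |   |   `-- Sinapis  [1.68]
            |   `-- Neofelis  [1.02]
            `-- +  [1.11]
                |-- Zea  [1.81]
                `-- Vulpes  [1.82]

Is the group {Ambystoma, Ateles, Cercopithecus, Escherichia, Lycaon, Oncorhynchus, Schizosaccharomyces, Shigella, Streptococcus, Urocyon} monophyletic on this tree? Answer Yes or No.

Yes

The most recent common ancestor of these taxa subtends ((((Ambystoma,Schizosaccharomyces),(Ateles,(Shigella,Oncorhynchus))),Streptococcus),((Escherichia,Urocyon),(Cercopithecus,Lycaon))).
That clade has exactly 10 tips — every listed taxon and nothing else — so the group is monophyletic.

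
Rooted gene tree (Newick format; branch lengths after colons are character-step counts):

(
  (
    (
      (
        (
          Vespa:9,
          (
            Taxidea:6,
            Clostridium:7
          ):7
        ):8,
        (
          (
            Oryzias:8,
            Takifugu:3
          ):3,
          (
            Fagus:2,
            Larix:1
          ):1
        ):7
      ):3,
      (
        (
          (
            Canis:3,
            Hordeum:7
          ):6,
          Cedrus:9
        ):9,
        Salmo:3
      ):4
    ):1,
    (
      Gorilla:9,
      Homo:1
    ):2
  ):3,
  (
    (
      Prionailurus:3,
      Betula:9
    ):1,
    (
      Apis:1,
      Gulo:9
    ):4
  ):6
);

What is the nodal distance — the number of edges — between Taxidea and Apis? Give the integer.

9

The MRCA of Taxidea and Apis is the root of the tree.
From Taxidea up to that node: 6 branches. From Apis up to the same node: 3 branches. Total: 6 + 3 = 9.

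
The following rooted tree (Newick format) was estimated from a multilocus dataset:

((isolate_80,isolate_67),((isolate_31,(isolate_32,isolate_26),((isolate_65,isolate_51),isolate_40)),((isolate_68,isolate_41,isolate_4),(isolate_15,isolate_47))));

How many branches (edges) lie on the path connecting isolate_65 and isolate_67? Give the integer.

7

The MRCA of isolate_65 and isolate_67 is the root of the tree.
From isolate_65 up to that node: 5 branches. From isolate_67 up to the same node: 2 branches. Total: 5 + 2 = 7.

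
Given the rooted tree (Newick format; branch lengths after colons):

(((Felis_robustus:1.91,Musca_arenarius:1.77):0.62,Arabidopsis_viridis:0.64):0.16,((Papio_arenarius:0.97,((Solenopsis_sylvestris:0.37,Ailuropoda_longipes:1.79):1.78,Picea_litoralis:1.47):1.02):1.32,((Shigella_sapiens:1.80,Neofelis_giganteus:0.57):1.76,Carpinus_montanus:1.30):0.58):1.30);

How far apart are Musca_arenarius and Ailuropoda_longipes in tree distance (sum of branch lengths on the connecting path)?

9.76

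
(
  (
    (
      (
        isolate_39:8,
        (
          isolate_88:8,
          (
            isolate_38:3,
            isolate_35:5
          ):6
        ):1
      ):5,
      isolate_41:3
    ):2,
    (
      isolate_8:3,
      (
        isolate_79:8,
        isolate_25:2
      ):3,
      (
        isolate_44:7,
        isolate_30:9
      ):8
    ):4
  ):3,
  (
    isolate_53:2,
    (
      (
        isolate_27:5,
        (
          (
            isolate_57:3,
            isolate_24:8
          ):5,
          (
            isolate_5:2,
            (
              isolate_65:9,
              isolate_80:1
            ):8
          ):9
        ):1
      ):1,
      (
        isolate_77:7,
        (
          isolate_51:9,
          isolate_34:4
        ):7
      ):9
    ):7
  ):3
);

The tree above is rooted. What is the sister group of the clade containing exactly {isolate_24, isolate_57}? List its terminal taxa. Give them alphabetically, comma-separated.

isolate_5, isolate_65, isolate_80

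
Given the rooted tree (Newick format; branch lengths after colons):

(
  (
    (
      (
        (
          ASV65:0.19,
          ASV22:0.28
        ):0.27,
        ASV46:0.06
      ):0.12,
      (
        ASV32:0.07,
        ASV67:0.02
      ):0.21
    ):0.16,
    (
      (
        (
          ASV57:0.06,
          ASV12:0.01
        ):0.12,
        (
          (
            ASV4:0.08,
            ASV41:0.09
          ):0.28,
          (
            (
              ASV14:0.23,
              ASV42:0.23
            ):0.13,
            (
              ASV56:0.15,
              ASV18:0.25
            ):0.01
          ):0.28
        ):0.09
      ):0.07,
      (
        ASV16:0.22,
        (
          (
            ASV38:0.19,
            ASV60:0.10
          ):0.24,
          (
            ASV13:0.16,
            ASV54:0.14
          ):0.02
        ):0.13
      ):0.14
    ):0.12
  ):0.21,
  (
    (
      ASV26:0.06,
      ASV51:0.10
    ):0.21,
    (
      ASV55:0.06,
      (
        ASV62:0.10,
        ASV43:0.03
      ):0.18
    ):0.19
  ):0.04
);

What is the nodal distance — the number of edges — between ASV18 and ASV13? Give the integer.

The MRCA of ASV18 and ASV13 is the node subtending (((ASV57,ASV12),((ASV4,ASV41),((ASV14,ASV42),(ASV56,ASV18)))),(ASV16,((ASV38,ASV60),(ASV13,ASV54)))).
From ASV18 up to that node: 5 branches. From ASV13 up to the same node: 4 branches. Total: 5 + 4 = 9.

9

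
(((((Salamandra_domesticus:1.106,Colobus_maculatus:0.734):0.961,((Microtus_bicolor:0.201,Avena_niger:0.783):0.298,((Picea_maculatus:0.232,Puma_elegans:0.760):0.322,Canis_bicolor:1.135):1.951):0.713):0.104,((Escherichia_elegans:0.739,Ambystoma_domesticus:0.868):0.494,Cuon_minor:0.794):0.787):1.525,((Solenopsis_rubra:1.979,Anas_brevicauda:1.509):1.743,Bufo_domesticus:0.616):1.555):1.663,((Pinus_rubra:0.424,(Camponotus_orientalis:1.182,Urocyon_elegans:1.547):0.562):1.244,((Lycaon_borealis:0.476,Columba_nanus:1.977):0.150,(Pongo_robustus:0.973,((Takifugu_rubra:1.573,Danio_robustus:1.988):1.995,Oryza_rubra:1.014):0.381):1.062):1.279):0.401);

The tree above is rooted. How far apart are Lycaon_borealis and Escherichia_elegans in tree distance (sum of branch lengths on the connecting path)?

The path runs Lycaon_borealis → … → MRCA → … → Escherichia_elegans; the MRCA is the root of the tree.
Branch lengths along that path: 0.476 + 0.150 + 1.279 + 0.401 + 1.663 + 1.525 + 0.787 + 0.494 + 0.739 = 7.514.

7.514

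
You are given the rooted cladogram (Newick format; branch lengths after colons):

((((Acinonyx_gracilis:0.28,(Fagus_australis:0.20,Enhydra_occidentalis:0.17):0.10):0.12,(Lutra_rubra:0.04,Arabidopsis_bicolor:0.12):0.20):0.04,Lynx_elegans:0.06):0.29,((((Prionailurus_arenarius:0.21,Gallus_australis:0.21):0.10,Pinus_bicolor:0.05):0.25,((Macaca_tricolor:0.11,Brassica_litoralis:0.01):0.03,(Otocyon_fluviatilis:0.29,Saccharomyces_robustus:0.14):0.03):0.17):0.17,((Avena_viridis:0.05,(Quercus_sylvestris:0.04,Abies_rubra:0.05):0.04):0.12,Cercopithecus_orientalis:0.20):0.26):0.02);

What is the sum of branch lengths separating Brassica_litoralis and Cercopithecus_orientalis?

The path runs Brassica_litoralis → … → MRCA → … → Cercopithecus_orientalis; the MRCA is the node subtending ((((Prionailurus_arenarius,Gallus_australis),Pinus_bicolor),((Macaca_tricolor,Brassica_litoralis),(Otocyon_fluviatilis,Saccharomyces_robustus))),((Avena_viridis,(Quercus_sylvestris,Abies_rubra)),Cercopithecus_orientalis)).
Branch lengths along that path: 0.01 + 0.03 + 0.17 + 0.17 + 0.26 + 0.20 = 0.84.

0.84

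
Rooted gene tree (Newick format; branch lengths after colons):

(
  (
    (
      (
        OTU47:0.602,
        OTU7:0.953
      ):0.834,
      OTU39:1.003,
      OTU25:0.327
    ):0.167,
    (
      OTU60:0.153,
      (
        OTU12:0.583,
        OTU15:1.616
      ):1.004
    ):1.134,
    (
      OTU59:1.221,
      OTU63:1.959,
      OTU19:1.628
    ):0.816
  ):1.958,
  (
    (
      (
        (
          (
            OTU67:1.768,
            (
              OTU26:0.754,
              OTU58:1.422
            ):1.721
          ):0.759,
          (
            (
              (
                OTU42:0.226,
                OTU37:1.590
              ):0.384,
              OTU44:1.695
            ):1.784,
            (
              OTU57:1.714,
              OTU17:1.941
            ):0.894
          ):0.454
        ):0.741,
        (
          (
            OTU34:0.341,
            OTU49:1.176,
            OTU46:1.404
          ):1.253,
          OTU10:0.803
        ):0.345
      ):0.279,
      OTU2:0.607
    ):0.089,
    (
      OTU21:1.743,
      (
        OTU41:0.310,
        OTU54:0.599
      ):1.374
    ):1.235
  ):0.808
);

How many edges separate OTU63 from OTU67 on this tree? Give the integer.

9

The MRCA of OTU63 and OTU67 is the root of the tree.
From OTU63 up to that node: 3 branches. From OTU67 up to the same node: 6 branches. Total: 3 + 6 = 9.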